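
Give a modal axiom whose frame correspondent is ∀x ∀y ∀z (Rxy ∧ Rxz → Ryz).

◇q → □◇q

A defining formula is ◇q → □◇q (the 5 axiom).
Suppose ◇q→□◇q is valid. Take Rxy, Rxz and set V(q)={y}. Then ◇q at x, so □◇q at x, so ◇q at z, so some w with Rzw has q; w=y, i.e. Rzy. By symmetry of the argument, Ryz.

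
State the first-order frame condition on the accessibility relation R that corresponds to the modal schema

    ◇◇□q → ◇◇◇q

This is a Sahlqvist (Geach-type) schema ◇^2□^1q → □^0◇^3q.
Minimal-valuation argument: fix x; take any y with xR^2y and any z with xR^0z. Set V(q) to the set of worlds R-reachable from y in exactly 1 step. Then □^1q holds at y, so the antecedent holds at x; validity forces ◇^3q at z, giving a w with zR^3w and yR^1w.
First-order correspondent: ∀x ∀y (xR²y → ∃w (yRw ∧ xR³w)).

∀x ∀y (xR²y → ∃w (yRw ∧ xR³w))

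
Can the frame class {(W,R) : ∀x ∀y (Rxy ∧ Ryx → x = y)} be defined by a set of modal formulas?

Not modally definable

Any modally definable frame class is closed under surjective bounded morphisms.
The 4-cycle (worlds a,b,c,d with a→b→c→d→a) is antisymmetric. Sending even-indexed worlds to • and odd-indexed worlds to ∘ is a surjective bounded morphism onto the two-world frame with •↔∘, which is not antisymmetric.
So the class is not modally definable.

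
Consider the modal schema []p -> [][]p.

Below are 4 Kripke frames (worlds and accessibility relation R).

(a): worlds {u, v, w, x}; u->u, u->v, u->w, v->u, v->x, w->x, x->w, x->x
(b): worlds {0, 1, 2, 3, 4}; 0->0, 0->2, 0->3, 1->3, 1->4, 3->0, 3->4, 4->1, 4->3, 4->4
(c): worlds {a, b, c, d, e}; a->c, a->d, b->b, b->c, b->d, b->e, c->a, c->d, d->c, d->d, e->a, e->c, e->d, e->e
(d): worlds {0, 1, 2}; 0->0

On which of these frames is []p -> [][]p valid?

(d)

This is the axiom for transitivity; its first-order frame correspondent is forall x forall y forall z (Rxy & Ryz -> Rxz).
(a): fails — Ruv and Rvx but not Rux.
(b): fails — R34 and R43 but not R33.
(c): fails — Rbc and Rca but not Rba.
(d): condition met.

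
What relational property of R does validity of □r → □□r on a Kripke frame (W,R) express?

Suppose □r→□□r is valid. Take Rxy, Ryz and set V(r)={w : Rxw}. Then □r at x, so □□r at x, so □r at y, so r at z, i.e. Rxz.

Transitivity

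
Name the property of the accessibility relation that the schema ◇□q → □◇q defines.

Suppose ◇□q→□◇q is valid. Take Rxy, Rxz and set V(q)={w : Ryw}. Then □q at y so ◇□q at x, so □◇q at x, so ◇q at z, giving w with Rzw and Ryw.

convergence: ∀x ∀y ∀z (Rxy ∧ Rxz → ∃w (Ryw ∧ Rzw))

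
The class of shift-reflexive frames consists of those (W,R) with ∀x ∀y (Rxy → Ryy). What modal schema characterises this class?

A defining formula is □(□p → p) (the T□ axiom).
Suppose □(□p→p) is valid. Take Rxy and set V(p)={w : Ryw}. Then at y, □p holds; since □(□p→p) at x, □p→p at y, so p at y, i.e. Ryy.

□(□p → p)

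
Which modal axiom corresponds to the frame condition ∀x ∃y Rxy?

□p → ◇p

A defining formula is □p → ◇p (the D axiom).
Suppose □p→◇p is valid. At any x set V(p)=W. Then □p at x, so ◇p at x, so x has a successor.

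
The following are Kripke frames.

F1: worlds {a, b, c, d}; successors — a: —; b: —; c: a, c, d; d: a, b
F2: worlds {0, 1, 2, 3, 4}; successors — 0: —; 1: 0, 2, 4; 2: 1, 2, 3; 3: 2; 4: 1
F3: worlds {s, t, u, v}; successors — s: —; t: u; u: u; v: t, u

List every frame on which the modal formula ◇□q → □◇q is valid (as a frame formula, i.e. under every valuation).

F3

This is the axiom for convergence; its first-order frame correspondent is ∀x ∀y ∀z (Rxy ∧ Rxz → ∃w (Ryw ∧ Rzw)).
F1: fails — Rcc and Rca but c and a have no common successor.
F2: fails — R10 and R10 but 0 and 0 have no common successor.
F3: ✓.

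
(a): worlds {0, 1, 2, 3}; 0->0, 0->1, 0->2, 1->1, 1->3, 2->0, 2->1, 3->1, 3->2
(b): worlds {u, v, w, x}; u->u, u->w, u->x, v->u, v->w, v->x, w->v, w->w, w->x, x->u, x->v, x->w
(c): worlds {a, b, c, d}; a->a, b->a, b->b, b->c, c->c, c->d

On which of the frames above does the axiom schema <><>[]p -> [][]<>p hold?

The schema corresponds to a generalized confluence (Geach) condition: forall x forall y forall z ((x R^2 y & x R^2 z) -> exists w (yRw & zRw)).
(a): condition met.
(b): condition met.
(c): fails — bR²a, bR²c but no w with aRw and cRw.
Valid on: (a), (b).

(a), (b)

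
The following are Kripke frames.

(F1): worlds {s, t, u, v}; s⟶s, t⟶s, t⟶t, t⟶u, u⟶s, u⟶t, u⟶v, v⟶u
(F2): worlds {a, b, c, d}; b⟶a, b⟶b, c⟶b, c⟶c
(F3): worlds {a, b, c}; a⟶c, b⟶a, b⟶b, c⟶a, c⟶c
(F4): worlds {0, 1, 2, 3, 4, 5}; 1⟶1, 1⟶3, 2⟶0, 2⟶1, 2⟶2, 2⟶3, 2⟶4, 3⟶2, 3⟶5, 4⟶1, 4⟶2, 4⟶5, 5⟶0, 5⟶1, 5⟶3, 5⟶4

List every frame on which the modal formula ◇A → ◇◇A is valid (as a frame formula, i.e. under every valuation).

This is the axiom for a generalized confluence (Geach) condition; its first-order frame correspondent is ∀x ∀y (xRy → ∃w (y = w ∧ xR²w)).
(F1): fails — uRv but no w with v=w and uR²w.
(F2): condition met.
(F3): condition met.
(F4): fails — 3R5 but no w with 5=w and 3R²w.

(F2), (F3)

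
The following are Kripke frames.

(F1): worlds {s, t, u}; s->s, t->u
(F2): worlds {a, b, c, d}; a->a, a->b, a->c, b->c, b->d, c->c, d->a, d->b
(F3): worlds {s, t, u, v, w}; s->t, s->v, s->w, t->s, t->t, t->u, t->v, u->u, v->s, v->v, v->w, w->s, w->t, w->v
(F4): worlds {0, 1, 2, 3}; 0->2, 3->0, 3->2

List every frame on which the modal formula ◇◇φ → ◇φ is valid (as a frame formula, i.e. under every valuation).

(F1), (F4)

Frame correspondent (Sahlqvist): ∀x ∀y ∀z (Rxy ∧ Ryz → Rxz) — i.e. transitivity.
(F1): satisfies the condition.
(F2): fails — Rab and Rbd but not Rad.
(F3): fails — Rwt and Rtu but not Rwu.
(F4): satisfies the condition.
Valid on: (F1), (F4).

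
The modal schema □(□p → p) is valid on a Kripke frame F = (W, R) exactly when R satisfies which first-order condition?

Suppose □(□p→p) is valid. Take Rxy and set V(p)={w : Ryw}. Then at y, □p holds; since □(□p→p) at x, □p→p at y, so p at y, i.e. Ryy.

shift-reflexivity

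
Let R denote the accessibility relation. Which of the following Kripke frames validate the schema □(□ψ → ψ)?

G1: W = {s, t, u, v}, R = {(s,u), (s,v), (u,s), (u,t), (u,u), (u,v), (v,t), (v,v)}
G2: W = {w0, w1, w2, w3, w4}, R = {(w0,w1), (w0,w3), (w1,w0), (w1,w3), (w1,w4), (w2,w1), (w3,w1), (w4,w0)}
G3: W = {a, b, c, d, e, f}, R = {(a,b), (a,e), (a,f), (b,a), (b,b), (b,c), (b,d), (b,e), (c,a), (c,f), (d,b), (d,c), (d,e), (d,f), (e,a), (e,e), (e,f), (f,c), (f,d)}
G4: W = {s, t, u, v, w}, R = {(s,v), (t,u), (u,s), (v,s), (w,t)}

The schema corresponds to shift-reflexivity: ∀x ∀y (Rxy → Ryy).
G1: fails — Rut but not Rtt.
G2: fails — Rw1w0 but not Rw0w0.
G3: fails — Rdf but not Rff.
G4: fails — Rwt but not Rtt.

none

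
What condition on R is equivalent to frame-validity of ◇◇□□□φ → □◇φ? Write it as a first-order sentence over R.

This is a Sahlqvist (Geach-type) schema ◇^2□^3φ → □^1◇^1φ.
Minimal-valuation argument: fix x; take any y with xR^2y and any z with xR^1z. Set V(φ) to the set of worlds R-reachable from y in exactly 3 steps. Then □^3φ holds at y, so the antecedent holds at x; validity forces ◇^1φ at z, giving a w with zR^1w and yR^3w.
First-order correspondent: ∀x ∀y ∀z ((xR²y ∧ xRz) → ∃w (yR³w ∧ zRw)).

∀x ∀y ∀z ((xR²y ∧ xRz) → ∃w (yR³w ∧ zRw))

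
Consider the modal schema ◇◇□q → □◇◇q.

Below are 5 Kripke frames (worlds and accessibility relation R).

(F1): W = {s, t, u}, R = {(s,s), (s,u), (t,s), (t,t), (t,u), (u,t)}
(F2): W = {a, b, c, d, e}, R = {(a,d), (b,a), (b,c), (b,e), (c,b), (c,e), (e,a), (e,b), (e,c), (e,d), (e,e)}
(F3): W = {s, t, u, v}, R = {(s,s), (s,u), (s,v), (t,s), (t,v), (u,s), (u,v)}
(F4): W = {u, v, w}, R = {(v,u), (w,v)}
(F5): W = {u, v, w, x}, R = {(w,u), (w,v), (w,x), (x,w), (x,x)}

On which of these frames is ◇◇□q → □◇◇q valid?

This is the axiom for a generalized confluence (Geach) condition; its first-order frame correspondent is ∀x ∀y ∀z ((xR²y ∧ xRz) → ∃w (yRw ∧ zR²w)).
(F1): satisfies the condition.
(F2): fails — bR²a, bRa but no w with aRw and aR²w.
(F3): fails — sR²s, sRv but no w with sRw and vR²w.
(F4): fails — wR²u, wRv but no t with uRt and vR²t.
(F5): fails — wR²w, wRu but no t with wRt and uR²t.
Valid on: (F1).

(F1)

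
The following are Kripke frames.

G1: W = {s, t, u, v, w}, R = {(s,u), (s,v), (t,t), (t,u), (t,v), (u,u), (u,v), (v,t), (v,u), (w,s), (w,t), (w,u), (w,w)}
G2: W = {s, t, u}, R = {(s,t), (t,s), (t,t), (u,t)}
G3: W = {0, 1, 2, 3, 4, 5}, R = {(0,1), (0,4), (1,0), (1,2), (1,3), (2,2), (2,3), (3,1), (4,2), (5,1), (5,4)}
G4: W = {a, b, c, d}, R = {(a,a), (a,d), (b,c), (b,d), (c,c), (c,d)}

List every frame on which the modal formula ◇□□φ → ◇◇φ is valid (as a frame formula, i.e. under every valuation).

Frame correspondent (Sahlqvist): ∀x ∀y (xRy → ∃w (yR²w ∧ xR²w)) — i.e. a generalized confluence (Geach) condition.
G1: satisfies the condition.
G2: satisfies the condition.
G3: satisfies the condition.
G4: fails — aRd but no w with dR²w and aR²w.
Valid on: G1, G2, G3.

G1, G2, G3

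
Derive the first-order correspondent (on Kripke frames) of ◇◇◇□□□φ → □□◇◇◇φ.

∀x ∀y ∀z ((xR³y ∧ xR²z) → ∃w (yR³w ∧ zR³w))

This is a Sahlqvist (Geach-type) schema ◇^3□^3φ → □^2◇^3φ.
First-order correspondent: ∀x ∀y ∀z ((xR³y ∧ xR²z) → ∃w (yR³w ∧ zR³w)).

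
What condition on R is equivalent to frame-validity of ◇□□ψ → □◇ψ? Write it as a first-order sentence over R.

This is a Sahlqvist (Geach-type) schema ◇^1□^2ψ → □^1◇^1ψ.
First-order correspondent: ∀x ∀y ∀z ((xRy ∧ xRz) → ∃w (yR²w ∧ zRw)).

∀x ∀y ∀z ((xRy ∧ xRz) → ∃w (yR²w ∧ zRw))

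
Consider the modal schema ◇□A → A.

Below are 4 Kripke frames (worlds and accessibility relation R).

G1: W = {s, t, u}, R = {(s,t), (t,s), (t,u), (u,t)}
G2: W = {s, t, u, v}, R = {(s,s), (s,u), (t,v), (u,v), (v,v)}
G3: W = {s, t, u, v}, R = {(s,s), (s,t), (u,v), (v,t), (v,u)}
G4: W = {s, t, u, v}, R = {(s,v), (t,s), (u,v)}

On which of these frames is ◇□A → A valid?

G1

The schema corresponds to symmetry: ∀x ∀y (Rxy → Ryx).
G1: condition met.
G2: fails — Ruv but not Rvu.
G3: fails — Rvt but not Rtv.
G4: fails — Ruv but not Rvu.
Valid on: G1.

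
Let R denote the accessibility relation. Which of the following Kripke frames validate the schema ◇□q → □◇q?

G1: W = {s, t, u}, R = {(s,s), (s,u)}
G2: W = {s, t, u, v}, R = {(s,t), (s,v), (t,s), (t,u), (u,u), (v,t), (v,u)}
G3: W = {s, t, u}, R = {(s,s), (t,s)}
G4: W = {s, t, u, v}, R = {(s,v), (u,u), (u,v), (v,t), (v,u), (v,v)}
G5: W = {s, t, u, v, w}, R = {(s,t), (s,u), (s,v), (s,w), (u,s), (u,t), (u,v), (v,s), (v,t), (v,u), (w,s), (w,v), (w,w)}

The schema corresponds to convergence: ∀x ∀y ∀z (Rxy ∧ Rxz → ∃w (Ryw ∧ Rzw)).
G1: fails — Rsu and Rsu but u and u have no common successor.
G2: fails — Rts and Rtu but s and u have no common successor.
G3: ✓.
G4: fails — Rvv and Rvt but v and t have no common successor.
G5: fails — Rsv and Rst but v and t have no common successor.

G3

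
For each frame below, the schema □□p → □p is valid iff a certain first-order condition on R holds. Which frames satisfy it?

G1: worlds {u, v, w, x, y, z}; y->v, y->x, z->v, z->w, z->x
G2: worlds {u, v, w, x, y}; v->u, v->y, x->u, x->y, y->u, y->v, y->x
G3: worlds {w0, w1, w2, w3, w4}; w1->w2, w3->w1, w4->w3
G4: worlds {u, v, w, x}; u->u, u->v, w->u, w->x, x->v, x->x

This is the axiom for density; its first-order frame correspondent is ∀x ∀y (Rxy → ∃z (Rxz ∧ Rzy)).
G1: fails — Ryx but no t with Ryt and Rtx.
G2: fails — Ryx but no z with Ryz and Rzx.
G3: fails — Rw1w2 but no z with Rw1z and Rzw2.
G4: satisfies the condition.

G4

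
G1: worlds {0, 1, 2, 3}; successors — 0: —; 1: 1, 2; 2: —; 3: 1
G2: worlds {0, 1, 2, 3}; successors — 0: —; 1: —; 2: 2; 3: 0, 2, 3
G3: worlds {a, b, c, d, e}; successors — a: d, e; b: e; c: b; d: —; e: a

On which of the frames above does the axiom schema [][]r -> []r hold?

G1, G2

Frame correspondent (Sahlqvist): forall x forall y (Rxy -> exists z (Rxz & Rzy)) — i.e. density.
G1: satisfies the condition.
G2: satisfies the condition.
G3: fails — Rea but no z with Rez and Rza.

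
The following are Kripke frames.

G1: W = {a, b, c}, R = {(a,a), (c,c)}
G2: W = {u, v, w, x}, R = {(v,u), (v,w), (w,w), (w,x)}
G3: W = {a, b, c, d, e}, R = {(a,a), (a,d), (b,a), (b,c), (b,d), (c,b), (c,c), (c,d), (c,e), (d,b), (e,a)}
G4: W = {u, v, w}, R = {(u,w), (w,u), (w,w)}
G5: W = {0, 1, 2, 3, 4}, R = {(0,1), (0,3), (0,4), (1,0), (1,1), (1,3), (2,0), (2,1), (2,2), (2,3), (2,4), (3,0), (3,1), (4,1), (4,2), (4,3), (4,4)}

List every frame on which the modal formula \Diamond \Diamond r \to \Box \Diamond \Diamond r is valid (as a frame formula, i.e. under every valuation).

Frame correspondent (Sahlqvist): \forall x \forall y \forall z ((x R^2 y \wedge xRz) \to \exists w (y = w \wedge z R^2 w)) — i.e. a generalized confluence (Geach) condition.
G1: holds.
G2: fails — vR²w, vRu but no t with w=t and uR²t.
G3: fails — aR²b, aRd but no w with b=w and dR²w.
G4: holds.
G5: fails — 0R²2, 0R1 but no w with 2=w and 1R²w.

G1, G4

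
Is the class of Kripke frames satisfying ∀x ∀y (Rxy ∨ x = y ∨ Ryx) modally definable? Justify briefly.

No

Any modally definable frame class is closed under disjoint unions.
Take 3 disjoint single-world reflexive frames: each is trivially connected, but their disjoint union has 3 worlds with no edge between distinct components, so it is not connected.
So the class is not modally definable.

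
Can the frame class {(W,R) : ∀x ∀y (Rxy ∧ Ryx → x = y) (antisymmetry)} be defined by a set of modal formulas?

If a class were modally definable it would be closed under surjective bounded morphisms (Goldblatt–Thomason).
The 6-cycle (worlds s,t,u,v,w,x with s→t→u→v→w→x→s) is antisymmetric. Sending even-indexed worlds to • and odd-indexed worlds to ∘ is a surjective bounded morphism onto the two-world frame with •↔∘, which is not antisymmetric.
Hence antisymmetry is not modally definable.

Not modally definable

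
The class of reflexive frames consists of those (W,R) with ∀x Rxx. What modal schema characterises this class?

The condition is reflexivity. The T schema □ψ → ψ defines it.

□ψ → ψ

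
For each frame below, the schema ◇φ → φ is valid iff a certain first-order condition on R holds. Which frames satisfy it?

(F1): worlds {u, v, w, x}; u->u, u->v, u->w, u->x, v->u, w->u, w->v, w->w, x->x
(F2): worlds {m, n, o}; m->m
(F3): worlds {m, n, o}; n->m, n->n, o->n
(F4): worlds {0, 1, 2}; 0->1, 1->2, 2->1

(F2)

The schema corresponds to a generalized confluence (Geach) condition: ∀x ∀y (xRy → ∃w (y = w ∧ x = w)).
(F1): fails — uRv but v ≠ u.
(F2): condition met.
(F3): fails — nRm but m ≠ n.
(F4): fails — 0R1 but 1 ≠ 0.
Valid on: (F2).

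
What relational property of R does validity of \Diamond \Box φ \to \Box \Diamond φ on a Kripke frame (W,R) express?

convergence

This schema is the .2 axiom.
Its frame correspondent is convergence — \forall x \forall y \forall z (Rxy \wedge Rxz \to \exists w (Ryw \wedge Rzw)).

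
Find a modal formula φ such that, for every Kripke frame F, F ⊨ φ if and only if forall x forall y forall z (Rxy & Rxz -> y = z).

◇ψ → □ψ

This is partial functionality; the standard corresponding axiom is CD: ◇ψ → □ψ.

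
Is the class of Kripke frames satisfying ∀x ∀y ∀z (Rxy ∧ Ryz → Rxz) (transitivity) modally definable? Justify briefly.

This is a Sahlqvist condition; the 4 axiom □q → □□q defines it.
Suppose □q→□□q is valid. Take Rxy, Ryz and set V(q)={w : Rxw}. Then □q at x, so □□q at x, so □q at y, so q at z, i.e. Rxz.

Yes, by □q → □□q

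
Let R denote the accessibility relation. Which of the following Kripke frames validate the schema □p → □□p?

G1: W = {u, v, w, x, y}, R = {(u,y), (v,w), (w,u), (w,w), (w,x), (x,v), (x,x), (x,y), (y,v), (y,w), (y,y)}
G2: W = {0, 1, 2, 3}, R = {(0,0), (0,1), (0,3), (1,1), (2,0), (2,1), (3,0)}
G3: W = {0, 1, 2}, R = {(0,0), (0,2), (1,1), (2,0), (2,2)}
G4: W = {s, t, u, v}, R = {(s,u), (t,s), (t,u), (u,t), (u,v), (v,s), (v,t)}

G3

The schema corresponds to transitivity: ∀x ∀y ∀z (Rxy ∧ Ryz → Rxz).
G1: fails — Rwu and Ruy but not Rwy.
G2: fails — R20 and R03 but not R23.
G3: satisfies the condition.
G4: fails — Ruv and Rvs but not Rus.
Valid on: G3.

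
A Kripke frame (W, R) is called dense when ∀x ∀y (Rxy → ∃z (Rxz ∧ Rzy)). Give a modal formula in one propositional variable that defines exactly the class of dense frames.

This is density; the standard corresponding axiom is C4: □□ψ → □ψ.
Suppose □□ψ→□ψ is valid. Take Rxy and set V(ψ)={w : xR²w}. Then □□ψ at x, so □ψ at x, so ψ at y, i.e. ∃z(Rxz∧Rzy).

□□ψ → □ψ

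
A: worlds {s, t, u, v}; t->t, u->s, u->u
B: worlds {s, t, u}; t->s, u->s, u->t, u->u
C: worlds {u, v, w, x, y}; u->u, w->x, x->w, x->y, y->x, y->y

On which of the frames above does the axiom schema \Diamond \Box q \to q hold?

C

The schema corresponds to symmetry: \forall x \forall y (Rxy \to Ryx).
A: fails — Rus but not Rsu.
B: fails — Rus but not Rsu.
C: satisfies the condition.
Valid on: C.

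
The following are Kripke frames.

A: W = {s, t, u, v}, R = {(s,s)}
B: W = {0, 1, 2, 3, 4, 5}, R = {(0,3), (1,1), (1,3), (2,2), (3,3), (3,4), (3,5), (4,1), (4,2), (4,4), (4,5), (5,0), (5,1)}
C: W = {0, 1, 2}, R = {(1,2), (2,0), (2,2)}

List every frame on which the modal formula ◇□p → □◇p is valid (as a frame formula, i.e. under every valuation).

Frame correspondent (Sahlqvist): ∀x ∀y ∀z (Rxy ∧ Rxz → ∃w (Ryw ∧ Rzw)) — i.e. convergence.
A: ✓.
B: fails — R33 and R35 but 3 and 5 have no common successor.
C: fails — R22 and R20 but 2 and 0 have no common successor.

A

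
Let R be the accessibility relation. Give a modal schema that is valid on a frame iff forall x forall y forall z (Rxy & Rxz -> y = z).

◇ψ → □ψ

A defining formula is ◇ψ → □ψ (the CD axiom).
Suppose ◇ψ→□ψ is valid. Take Rxy, Rxz and set V(ψ)={y}. Then ◇ψ at x, so □ψ at x, so ψ at z, i.e. z=y.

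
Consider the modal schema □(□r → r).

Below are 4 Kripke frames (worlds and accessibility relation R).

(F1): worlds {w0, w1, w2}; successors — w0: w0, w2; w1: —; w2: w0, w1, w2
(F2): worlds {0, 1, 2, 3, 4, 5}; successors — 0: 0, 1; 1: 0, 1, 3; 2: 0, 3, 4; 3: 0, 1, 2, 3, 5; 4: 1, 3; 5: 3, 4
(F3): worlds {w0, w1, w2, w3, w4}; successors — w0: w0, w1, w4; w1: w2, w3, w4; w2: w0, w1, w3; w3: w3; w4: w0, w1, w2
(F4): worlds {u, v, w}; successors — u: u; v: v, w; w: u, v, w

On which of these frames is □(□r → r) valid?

(F4)

The schema corresponds to shift-reflexivity: ∀x ∀y (Rxy → Ryy).
(F1): fails — Rw2w1 but not Rw1w1.
(F2): fails — R32 but not R22.
(F3): fails — Rw1w2 but not Rw2w2.
(F4): ✓.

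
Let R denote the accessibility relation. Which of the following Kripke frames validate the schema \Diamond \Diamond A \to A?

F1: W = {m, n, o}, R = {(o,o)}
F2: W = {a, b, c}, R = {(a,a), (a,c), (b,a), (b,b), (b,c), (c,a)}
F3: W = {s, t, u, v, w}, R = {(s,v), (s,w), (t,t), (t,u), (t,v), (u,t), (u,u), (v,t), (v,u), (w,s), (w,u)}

This is the axiom for a generalized confluence (Geach) condition; its first-order frame correspondent is \forall x \forall y (x R^2 y \to \exists w (y = w \wedge x = w)).
F1: holds.
F2: fails — aR²c but c ≠ a.
F3: fails — sR²t but t ≠ s.

F1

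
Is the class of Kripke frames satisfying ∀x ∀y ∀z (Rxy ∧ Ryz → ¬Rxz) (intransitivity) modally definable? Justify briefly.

Any modally definable frame class is closed under surjective bounded morphisms.
The 5-cycle (worlds s,t,u,v,w with s→t→u→v→w→s) is intransitive. Mapping every world to a single reflexive point • is a surjective bounded morphism; the reflexive point is not intransitive (R••∧R•• but R••).
So the class is not modally definable.

Not definable by any modal formula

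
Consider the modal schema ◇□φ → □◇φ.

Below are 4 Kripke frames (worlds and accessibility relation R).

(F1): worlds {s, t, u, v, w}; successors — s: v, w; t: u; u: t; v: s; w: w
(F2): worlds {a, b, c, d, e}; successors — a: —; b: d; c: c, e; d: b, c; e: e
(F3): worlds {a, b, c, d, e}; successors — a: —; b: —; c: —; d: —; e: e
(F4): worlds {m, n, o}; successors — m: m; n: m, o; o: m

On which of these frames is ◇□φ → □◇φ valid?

(F3), (F4)

The schema corresponds to convergence: ∀x ∀y ∀z (Rxy ∧ Rxz → ∃w (Ryw ∧ Rzw)).
(F1): fails — Rsv and Rsw but v and w have no common successor.
(F2): fails — Rdc and Rdb but c and b have no common successor.
(F3): ✓.
(F4): ✓.
Valid on: (F3), (F4).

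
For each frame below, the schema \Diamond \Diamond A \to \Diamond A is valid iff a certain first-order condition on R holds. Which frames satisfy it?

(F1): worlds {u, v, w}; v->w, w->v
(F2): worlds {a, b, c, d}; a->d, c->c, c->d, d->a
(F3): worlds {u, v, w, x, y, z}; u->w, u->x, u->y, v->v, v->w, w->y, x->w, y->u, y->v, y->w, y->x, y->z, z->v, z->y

Frame correspondent (Sahlqvist): \forall x \forall y \forall z (Rxy \wedge Ryz \to Rxz) — i.e. transitivity.
(F1): fails — Rwv and Rvw but not Rww.
(F2): fails — Rad and Rda but not Raa.
(F3): fails — Rxw and Rwy but not Rxy.

none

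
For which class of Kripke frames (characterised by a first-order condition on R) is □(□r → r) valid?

Shift-reflexivity

This schema is the T□ axiom.
Its frame correspondent is shift-reflexivity — ∀x ∀y (Rxy → Ryy).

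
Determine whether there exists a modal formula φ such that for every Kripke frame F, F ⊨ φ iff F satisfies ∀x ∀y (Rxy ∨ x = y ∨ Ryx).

Modal frame validity is preserved under disjoint unions.
Take 2 disjoint single-world reflexive frames: each is trivially connected, but their disjoint union has 2 worlds with no edge between distinct components, so it is not connected.
Hence connectedness of R is not modally definable.

No — not modally definable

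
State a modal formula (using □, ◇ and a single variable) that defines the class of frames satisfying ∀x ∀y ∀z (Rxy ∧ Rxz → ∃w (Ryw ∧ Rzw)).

This is convergence; the standard corresponding axiom is .2: ◇□q → □◇q.
Suppose ◇□q→□◇q is valid. Take Rxy, Rxz and set V(q)={w : Ryw}. Then □q at y so ◇□q at x, so □◇q at x, so ◇q at z, giving w with Rzw and Ryw.

◇□q → □◇q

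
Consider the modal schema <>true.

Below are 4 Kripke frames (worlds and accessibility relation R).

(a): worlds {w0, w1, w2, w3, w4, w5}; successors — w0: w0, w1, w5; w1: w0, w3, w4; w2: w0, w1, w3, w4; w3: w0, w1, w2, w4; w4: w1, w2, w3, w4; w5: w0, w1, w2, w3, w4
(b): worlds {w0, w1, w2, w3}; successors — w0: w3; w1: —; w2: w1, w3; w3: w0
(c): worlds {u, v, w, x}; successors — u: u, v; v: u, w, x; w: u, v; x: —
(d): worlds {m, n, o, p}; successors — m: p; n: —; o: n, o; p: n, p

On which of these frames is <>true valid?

The schema corresponds to seriality: forall x exists y Rxy.
(a): satisfies the condition.
(b): fails — world w1 has no successor.
(c): fails — world x has no successor.
(d): fails — world n has no successor.
Valid on: (a).

(a)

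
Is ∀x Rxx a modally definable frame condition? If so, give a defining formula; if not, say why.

Yes, by □r → r

The condition is reflexivity. A defining modal formula is □r → r.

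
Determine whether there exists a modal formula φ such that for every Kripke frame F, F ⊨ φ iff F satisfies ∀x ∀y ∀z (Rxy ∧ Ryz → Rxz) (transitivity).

Definable; □q → □□q defines it

The condition is transitivity. A defining modal formula is □q → □□q.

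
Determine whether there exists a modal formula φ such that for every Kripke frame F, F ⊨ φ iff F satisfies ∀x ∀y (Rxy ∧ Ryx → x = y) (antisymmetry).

Not modally definable

If a class were modally definable it would be closed under surjective bounded morphisms (Goldblatt–Thomason).
The 8-cycle (worlds 0,1,2,3,4,5,6,7 with 0→1→2→3→4→5→6→7→0) is antisymmetric. Sending even-indexed worlds to a and odd-indexed worlds to b is a surjective bounded morphism onto the two-world frame with a↔b, which is not antisymmetric.
So no modal formula (or set of formulas) defines exactly the antisymmetric frames.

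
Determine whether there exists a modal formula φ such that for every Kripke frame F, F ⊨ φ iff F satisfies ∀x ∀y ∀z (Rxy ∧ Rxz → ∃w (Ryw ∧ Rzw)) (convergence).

Definable; ◇□r → □◇r defines it

The condition is convergence. A defining modal formula is ◇□r → □◇r.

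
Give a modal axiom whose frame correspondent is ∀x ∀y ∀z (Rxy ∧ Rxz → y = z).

◇q → □q

A defining formula is ◇q → □q (the CD axiom).
Suppose ◇q→□q is valid. Take Rxy, Rxz and set V(q)={y}. Then ◇q at x, so □q at x, so q at z, i.e. z=y.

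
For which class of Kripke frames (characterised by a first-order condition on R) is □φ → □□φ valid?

transitivity

Suppose □φ→□□φ is valid. Take Rxy, Ryz and set V(φ)={w : Rxw}. Then □φ at x, so □□φ at x, so □φ at y, so φ at z, i.e. Rxz.
Conversely, on a frame with transitivity the schema holds at every world under every valuation.
So the correspondent is transitivity.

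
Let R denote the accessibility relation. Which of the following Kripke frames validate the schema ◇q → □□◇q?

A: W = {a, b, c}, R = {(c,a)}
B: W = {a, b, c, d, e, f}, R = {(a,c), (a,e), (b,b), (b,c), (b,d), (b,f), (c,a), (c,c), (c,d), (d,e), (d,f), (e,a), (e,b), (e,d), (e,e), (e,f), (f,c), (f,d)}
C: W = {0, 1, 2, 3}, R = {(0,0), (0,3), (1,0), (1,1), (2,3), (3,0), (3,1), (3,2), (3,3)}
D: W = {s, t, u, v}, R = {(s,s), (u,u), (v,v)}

Frame correspondent (Sahlqvist): ∀x ∀y ∀z ((xRy ∧ xR²z) → ∃w (y = w ∧ zRw)) — i.e. a generalized confluence (Geach) condition.
A: ✓.
B: fails — aRc, aR²d but no w with c=w and dRw.
C: fails — 0R0, 0R²2 but no w with 0=w and 2Rw.
D: ✓.

A, D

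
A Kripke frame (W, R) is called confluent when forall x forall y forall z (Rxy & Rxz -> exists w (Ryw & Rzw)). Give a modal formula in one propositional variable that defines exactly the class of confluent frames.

The condition is convergence. The .2 schema ◇□p → □◇p defines it.
Suppose ◇□p→□◇p is valid. Take Rxy, Rxz and set V(p)={w : Ryw}. Then □p at y so ◇□p at x, so □◇p at x, so ◇p at z, giving w with Rzw and Ryw.

◇□p → □◇p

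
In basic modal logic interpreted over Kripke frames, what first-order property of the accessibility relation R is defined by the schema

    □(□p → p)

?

Shift-reflexivity

Suppose □(□p→p) is valid. Take Rxy and set V(p)={w : Ryw}. Then at y, □p holds; since □(□p→p) at x, □p→p at y, so p at y, i.e. Ryy.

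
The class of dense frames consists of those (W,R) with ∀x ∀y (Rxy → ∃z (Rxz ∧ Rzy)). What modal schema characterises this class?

A defining formula is □□s → □s (the C4 axiom).

□□s → □s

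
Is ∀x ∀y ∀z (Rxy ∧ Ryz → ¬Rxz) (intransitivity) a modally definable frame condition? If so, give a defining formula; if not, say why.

No

Any modally definable frame class is closed under surjective bounded morphisms.
The 3-cycle (worlds s,t,u with s→t→u→s) is intransitive. Mapping every world to a single reflexive point • is a surjective bounded morphism; the reflexive point is not intransitive (R••∧R•• but R••).
So the class is not modally definable.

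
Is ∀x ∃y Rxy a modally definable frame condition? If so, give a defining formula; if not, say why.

Yes, by □r → ◇r

The condition is seriality. A defining modal formula is □r → ◇r.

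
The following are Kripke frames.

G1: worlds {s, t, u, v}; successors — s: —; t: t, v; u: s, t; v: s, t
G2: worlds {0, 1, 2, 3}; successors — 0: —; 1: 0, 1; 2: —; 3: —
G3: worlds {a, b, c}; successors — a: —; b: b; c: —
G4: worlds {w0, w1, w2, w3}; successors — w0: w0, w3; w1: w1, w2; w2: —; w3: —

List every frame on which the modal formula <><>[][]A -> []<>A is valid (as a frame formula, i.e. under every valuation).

This is the axiom for a generalized confluence (Geach) condition; its first-order frame correspondent is forall x forall y forall z ((x R^2 y & xRz) -> exists w (y R^2 w & zRw)).
G1: fails — tR²s, tRt but no w with sR²w and tRw.
G2: fails — 1R²0, 1R0 but no w with 0R²w and 0Rw.
G3: holds.
G4: fails — w0R²w0, w0Rw3 but no w with w0R²w and w3Rw.

G3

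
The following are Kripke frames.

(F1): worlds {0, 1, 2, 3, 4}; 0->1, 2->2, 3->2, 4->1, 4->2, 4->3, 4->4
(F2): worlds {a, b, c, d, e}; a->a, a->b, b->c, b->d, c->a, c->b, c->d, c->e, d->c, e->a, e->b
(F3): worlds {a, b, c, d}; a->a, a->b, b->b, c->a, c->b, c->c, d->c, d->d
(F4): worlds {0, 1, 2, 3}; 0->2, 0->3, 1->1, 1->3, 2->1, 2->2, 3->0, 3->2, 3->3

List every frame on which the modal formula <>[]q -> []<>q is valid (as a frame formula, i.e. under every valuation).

(F3), (F4)

The schema corresponds to convergence: forall x forall y forall z (Rxy & Rxz -> exists w (Ryw & Rzw)).
(F1): fails — R01 and R01 but 1 and 1 have no common successor.
(F2): fails — Rab and Raa but b and a have no common successor.
(F3): condition met.
(F4): condition met.
Valid on: (F3), (F4).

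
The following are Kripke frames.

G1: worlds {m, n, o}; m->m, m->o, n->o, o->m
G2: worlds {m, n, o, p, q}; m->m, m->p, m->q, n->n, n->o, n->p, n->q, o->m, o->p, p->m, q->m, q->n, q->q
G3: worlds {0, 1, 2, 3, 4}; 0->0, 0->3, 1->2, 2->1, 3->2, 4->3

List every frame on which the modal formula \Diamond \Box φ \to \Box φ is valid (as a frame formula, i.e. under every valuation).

none

Frame correspondent (Sahlqvist): \forall x \forall y \forall z (Rxy \wedge Rxz \to Ryz) — i.e. the Euclidean property.
G1: fails — Rmo and Rmo but not Roo.
G2: fails — Rmq and Rmp but not Rqp.
G3: fails — R03 and R00 but not R30.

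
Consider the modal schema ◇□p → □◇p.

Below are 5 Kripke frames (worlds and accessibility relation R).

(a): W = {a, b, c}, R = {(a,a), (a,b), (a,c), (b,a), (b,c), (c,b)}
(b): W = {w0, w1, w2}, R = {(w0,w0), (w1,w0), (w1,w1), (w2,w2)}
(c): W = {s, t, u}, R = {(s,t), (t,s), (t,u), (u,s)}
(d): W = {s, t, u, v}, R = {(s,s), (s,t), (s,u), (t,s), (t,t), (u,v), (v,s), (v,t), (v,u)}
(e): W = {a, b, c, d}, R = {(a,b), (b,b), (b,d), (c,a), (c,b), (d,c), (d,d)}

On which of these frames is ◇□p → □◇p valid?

(b)

This is the axiom for convergence; its first-order frame correspondent is ∀x ∀y ∀z (Rxy ∧ Rxz → ∃w (Ryw ∧ Rzw)).
(a): fails — Rab and Rac but b and c have no common successor.
(b): condition met.
(c): fails — Rtu and Rts but u and s have no common successor.
(d): fails — Rsu and Rss but u and s have no common successor.
(e): fails — Rdc and Rdd but c and d have no common successor.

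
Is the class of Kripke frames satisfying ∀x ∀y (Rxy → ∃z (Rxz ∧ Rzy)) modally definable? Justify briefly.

Yes, by □□q → □q

Yes: it is density, defined by the C4 schema □□q → □q.
Suppose □□q→□q is valid. Take Rxy and set V(q)={w : xR²w}. Then □□q at x, so □q at x, so q at y, i.e. ∃z(Rxz∧Rzy).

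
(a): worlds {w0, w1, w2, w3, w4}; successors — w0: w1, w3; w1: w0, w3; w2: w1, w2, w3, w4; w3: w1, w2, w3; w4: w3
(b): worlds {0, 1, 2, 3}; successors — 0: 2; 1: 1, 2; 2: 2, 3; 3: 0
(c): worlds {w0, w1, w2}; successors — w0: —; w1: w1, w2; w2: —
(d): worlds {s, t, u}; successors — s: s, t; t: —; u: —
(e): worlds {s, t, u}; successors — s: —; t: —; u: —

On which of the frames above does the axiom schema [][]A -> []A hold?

(c), (d), (e)

The schema corresponds to density: forall x forall y (Rxy -> exists z (Rxz & Rzy)).
(a): fails — Rw1w0 but no z with Rw1z and Rzw0.
(b): fails — R30 but no z with R3z and Rz0.
(c): ✓.
(d): ✓.
(e): ✓.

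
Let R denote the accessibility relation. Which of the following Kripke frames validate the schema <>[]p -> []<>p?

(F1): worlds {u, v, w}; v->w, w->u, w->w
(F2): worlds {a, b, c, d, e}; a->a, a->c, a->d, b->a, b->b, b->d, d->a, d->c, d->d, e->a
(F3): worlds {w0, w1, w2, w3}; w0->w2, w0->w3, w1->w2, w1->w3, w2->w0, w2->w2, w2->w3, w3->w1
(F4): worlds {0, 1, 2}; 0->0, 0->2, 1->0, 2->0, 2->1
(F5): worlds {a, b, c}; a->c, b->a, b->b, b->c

(F4)

Frame correspondent (Sahlqvist): forall x forall y forall z (Rxy & Rxz -> exists w (Ryw & Rzw)) — i.e. convergence.
(F1): fails — Rww and Rwu but w and u have no common successor.
(F2): fails — Raa and Rac but a and c have no common successor.
(F3): fails — Rw0w2 and Rw0w3 but w2 and w3 have no common successor.
(F4): ✓.
(F5): fails — Rac and Rac but c and c have no common successor.
Valid on: (F4).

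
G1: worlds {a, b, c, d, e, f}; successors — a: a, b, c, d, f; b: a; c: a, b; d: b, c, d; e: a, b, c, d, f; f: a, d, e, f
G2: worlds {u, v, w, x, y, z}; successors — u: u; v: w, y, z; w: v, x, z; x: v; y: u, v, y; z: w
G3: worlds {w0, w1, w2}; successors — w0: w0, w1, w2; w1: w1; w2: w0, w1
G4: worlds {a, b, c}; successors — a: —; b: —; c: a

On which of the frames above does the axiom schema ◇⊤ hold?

This is the axiom for seriality; its first-order frame correspondent is ∀x ∃y Rxy.
G1: ✓.
G2: ✓.
G3: ✓.
G4: fails — world a has no successor.

G1, G2, G3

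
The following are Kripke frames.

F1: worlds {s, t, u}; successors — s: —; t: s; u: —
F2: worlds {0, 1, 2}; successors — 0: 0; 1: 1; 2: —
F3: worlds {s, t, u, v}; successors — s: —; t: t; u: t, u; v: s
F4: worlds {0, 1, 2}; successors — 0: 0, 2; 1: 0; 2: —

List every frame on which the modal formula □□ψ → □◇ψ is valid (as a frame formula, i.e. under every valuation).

Frame correspondent (Sahlqvist): ∀x ∀z (xRz → ∃w (xR²w ∧ zRw)) — i.e. a generalized confluence (Geach) condition.
F1: fails — tRs but no w with tR²w and sRw.
F2: ✓.
F3: fails — vRs but no w with vR²w and sRw.
F4: fails — 0R2 but no w with 0R²w and 2Rw.
Valid on: F2.

F2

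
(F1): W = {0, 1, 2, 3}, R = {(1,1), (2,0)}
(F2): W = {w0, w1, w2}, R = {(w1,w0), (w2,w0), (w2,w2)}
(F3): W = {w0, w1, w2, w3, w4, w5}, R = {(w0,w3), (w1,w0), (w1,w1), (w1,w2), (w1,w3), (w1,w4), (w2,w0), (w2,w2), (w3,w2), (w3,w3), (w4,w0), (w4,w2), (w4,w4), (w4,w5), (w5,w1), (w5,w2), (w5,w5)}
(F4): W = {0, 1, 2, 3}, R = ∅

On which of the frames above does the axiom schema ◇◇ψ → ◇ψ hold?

(F1), (F2), (F4)

Frame correspondent (Sahlqvist): ∀x ∀y ∀z (Rxy ∧ Ryz → Rxz) — i.e. transitivity.
(F1): satisfies the condition.
(F2): satisfies the condition.
(F3): fails — Rw5w2 and Rw2w0 but not Rw5w0.
(F4): satisfies the condition.
Valid on: (F1), (F2), (F4).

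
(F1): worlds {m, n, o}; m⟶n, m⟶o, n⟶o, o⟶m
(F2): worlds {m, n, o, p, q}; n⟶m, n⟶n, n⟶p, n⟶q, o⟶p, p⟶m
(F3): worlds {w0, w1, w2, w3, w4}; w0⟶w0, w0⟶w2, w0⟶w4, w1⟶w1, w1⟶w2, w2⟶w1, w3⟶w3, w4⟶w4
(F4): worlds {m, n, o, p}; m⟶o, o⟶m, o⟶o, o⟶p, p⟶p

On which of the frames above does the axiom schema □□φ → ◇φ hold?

(F3)

This is the axiom for a generalized confluence (Geach) condition; its first-order frame correspondent is ∀x ∃w (xR²w ∧ xRw).
(F1): fails — at n but no w with nR²w and nRw.
(F2): fails — at m but no w with mR²w and mRw.
(F3): condition met.
(F4): fails — at n but no w with nR²w and nRw.
Valid on: (F3).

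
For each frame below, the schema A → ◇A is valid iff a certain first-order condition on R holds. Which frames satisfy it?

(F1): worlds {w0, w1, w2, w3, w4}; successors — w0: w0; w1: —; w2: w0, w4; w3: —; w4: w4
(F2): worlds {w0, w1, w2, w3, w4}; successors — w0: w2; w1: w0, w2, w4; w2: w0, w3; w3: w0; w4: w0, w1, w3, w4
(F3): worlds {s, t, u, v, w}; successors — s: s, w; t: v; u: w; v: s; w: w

This is the axiom for reflexivity; its first-order frame correspondent is ∀x Rxx.
(F1): fails — world w1 does not see itself.
(F2): fails — world w0 does not see itself.
(F3): fails — world t does not see itself.

none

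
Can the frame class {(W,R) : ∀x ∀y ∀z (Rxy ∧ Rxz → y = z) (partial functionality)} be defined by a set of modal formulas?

Yes — defined by ◇r → □r

This is a Sahlqvist condition; the CD axiom ◇r → □r defines it.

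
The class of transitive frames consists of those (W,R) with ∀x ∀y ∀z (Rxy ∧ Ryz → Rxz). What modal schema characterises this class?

A defining formula is □ψ → □□ψ (the 4 axiom).
Suppose □ψ→□□ψ is valid. Take Rxy, Ryz and set V(ψ)={w : Rxw}. Then □ψ at x, so □□ψ at x, so □ψ at y, so ψ at z, i.e. Rxz.

□ψ → □□ψ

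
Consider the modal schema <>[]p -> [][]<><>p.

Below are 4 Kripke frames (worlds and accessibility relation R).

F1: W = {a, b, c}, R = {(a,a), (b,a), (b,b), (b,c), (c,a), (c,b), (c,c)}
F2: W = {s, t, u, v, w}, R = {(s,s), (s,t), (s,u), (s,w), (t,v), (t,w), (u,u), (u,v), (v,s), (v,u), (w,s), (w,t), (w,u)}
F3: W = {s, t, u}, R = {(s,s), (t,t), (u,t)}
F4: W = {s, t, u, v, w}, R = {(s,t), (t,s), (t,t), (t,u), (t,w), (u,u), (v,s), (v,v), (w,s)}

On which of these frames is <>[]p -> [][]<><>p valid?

F1, F3

This is the axiom for a generalized confluence (Geach) condition; its first-order frame correspondent is forall x forall y forall z ((xRy & x R^2 z) -> exists w (yRw & z R^2 w)).
F1: satisfies the condition.
F2: fails — sRt, sR²t but no w* with tRw* and tR²w*.
F3: satisfies the condition.
F4: fails — tRs, tR²u but no w* with sRw* and uR²w*.
Valid on: F1, F3.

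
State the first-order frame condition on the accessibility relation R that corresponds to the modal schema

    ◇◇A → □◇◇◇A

∀x ∀y ∀z ((xR²y ∧ xRz) → ∃w (y = w ∧ zR³w))

This is a Sahlqvist (Geach-type) schema ◇^2□^0A → □^1◇^3A.
First-order correspondent: ∀x ∀y ∀z ((xR²y ∧ xRz) → ∃w (y = w ∧ zR³w)).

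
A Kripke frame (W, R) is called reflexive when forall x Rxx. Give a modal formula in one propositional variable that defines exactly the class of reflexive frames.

□q → q

The condition is reflexivity. The T schema □q → q defines it.
Suppose □q→q is valid. At any x set V(q)={w : Rxw}. Then □q holds at x, so q holds at x, i.e. Rxx.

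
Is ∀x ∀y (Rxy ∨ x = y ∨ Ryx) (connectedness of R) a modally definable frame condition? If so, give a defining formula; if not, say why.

No — not modally definable

Modal frame validity is preserved under disjoint unions.
Take 3 disjoint single-world reflexive frames: each is trivially connected, but their disjoint union has 3 worlds with no edge between distinct components, so it is not connected.
So the class is not modally definable.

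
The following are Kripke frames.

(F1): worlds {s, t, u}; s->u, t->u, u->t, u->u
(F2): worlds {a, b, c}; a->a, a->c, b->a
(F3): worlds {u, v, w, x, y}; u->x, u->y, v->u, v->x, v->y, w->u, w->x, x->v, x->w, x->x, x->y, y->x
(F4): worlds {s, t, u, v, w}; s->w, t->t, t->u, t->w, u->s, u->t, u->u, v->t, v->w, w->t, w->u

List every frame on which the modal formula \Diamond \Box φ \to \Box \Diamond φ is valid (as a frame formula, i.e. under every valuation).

The schema corresponds to convergence: \forall x \forall y \forall z (Rxy \wedge Rxz \to \exists w (Ryw \wedge Rzw)).
(F1): satisfies the condition.
(F2): fails — Raa and Rac but a and c have no common successor.
(F3): satisfies the condition.
(F4): fails — Ruu and Rus but u and s have no common successor.
Valid on: (F1), (F3).

(F1), (F3)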